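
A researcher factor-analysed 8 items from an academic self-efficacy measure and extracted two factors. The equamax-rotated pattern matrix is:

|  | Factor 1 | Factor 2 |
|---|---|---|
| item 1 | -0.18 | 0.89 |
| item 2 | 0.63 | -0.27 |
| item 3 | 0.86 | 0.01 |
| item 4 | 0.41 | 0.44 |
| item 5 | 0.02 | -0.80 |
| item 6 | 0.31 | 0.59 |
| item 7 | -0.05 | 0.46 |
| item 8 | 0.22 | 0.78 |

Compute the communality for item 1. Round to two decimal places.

0.82

h² = (-0.18)² + 0.89² = 0.0324 + 0.7921 = 0.8245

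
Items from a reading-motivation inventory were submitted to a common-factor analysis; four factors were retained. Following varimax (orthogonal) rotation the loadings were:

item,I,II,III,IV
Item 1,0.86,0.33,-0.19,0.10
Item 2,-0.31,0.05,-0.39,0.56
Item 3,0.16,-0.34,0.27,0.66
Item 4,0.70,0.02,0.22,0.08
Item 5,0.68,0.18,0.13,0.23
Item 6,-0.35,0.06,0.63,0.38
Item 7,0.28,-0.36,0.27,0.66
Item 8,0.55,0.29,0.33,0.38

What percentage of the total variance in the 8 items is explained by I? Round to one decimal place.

29.0%

SS loadings for I = 0.86² + (-0.31)² + 0.16² + 0.70² + 0.68² + (-0.35)² + 0.28² + 0.55² = 2.3171
With 8 standardized items, total variance = 8. Proportion = 2.3171/8 = 0.2896 → 28.96%.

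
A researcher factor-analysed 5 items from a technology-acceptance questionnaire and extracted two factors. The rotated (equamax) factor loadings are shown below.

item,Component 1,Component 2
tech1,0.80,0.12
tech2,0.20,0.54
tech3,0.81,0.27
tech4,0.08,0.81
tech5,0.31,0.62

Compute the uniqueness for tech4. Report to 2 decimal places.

0.34

h² = 0.08² + 0.81² = 0.0064 + 0.6561 = 0.6625
Uniqueness u² = 1 − h² = 1 − 0.6625 = 0.3375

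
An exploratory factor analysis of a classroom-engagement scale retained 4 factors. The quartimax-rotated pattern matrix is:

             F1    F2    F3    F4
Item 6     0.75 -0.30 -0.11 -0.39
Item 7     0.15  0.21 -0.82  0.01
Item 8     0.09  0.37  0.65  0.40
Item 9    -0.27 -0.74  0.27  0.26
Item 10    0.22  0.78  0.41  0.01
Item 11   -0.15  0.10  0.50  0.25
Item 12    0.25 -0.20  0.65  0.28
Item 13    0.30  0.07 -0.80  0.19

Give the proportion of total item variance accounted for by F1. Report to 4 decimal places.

SS loadings for F1 = 0.75² + 0.15² + 0.09² + (-0.27)² + 0.22² + (-0.15)² + 0.25² + 0.30² = 0.8894
Proportion of variance = 0.8894 / 8 = 0.1112.

0.1112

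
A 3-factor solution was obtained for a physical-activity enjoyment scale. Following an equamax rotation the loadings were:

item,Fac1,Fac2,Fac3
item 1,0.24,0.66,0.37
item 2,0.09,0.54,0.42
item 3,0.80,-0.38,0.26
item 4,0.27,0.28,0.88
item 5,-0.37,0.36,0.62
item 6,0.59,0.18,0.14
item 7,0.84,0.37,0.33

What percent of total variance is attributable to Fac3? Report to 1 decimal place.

SS loadings for Fac3 = 0.37² + 0.42² + 0.26² + 0.88² + 0.62² + 0.14² + 0.33² = 1.6682
With 7 standardized items, total variance = 7. Proportion = 1.6682/7 = 0.2383 → 23.83%.

23.8%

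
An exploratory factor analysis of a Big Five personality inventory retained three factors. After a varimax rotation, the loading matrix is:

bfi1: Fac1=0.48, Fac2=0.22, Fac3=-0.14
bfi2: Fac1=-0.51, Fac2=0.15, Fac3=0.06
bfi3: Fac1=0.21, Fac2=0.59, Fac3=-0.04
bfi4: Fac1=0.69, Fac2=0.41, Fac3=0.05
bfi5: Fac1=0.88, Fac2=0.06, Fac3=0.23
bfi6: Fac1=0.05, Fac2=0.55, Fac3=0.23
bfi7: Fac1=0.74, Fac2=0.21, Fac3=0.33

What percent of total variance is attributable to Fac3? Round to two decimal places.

SS loadings for Fac3 = (-0.14)² + 0.06² + (-0.04)² + 0.05² + 0.23² + 0.23² + 0.33² = 0.2420
With 7 standardized items, total variance = 7. Proportion = 0.2420/7 = 0.0346 → 3.46%.

3.46%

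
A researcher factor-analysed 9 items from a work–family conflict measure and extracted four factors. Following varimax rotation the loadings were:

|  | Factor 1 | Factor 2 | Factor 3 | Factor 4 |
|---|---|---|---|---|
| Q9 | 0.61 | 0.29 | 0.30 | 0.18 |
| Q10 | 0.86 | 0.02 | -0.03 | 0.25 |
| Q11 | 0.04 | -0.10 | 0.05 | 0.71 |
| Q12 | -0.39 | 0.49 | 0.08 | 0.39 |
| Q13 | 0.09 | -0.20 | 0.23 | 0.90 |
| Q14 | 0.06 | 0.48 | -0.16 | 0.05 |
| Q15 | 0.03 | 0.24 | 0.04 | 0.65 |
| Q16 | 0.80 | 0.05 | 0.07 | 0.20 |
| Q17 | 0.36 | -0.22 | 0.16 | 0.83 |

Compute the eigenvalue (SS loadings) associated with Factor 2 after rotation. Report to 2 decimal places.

0.71

SS loadings for Factor 2 = 0.29² + 0.02² + (-0.10)² + 0.49² + (-0.20)² + 0.48² + 0.24² + 0.05² + (-0.22)² = 0.0841 + 0.0004 + 0.0100 + 0.2401 + 0.0400 + 0.2304 + 0.0576 + 0.0025 + 0.0484 = 0.7135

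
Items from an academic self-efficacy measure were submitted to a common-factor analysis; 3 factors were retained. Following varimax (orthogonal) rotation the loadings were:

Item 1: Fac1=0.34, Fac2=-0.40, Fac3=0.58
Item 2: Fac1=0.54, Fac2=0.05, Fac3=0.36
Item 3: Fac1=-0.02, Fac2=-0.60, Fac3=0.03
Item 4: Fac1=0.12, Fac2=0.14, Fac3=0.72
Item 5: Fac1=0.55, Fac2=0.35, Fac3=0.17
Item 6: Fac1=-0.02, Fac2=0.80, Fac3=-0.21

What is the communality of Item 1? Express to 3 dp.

0.612

h² = 0.34² + (-0.40)² + 0.58² = 0.1156 + 0.1600 + 0.3364 = 0.6120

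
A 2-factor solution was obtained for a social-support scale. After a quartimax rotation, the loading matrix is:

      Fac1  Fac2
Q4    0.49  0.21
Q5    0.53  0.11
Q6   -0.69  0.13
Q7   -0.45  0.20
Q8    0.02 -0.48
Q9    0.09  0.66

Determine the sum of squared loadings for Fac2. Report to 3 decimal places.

SS loadings for Fac2 = 0.21² + 0.11² + 0.13² + 0.20² + (-0.48)² + 0.66² = 0.0441 + 0.0121 + 0.0169 + 0.0400 + 0.2304 + 0.4356 = 0.7791

0.779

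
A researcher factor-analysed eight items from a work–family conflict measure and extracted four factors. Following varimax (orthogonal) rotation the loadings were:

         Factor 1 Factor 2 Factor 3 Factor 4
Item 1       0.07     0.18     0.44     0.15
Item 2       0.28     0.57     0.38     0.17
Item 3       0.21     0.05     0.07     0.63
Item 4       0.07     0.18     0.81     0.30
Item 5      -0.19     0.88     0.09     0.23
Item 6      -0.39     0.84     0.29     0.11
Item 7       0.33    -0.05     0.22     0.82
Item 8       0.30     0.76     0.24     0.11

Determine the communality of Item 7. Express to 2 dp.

0.83

h² = 0.33² + (-0.05)² + 0.22² + 0.82² = 0.1089 + 0.0025 + 0.0484 + 0.6724 = 0.8322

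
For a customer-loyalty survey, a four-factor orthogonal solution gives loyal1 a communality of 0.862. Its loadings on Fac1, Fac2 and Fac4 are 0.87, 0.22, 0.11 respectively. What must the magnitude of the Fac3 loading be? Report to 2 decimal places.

Under orthogonal rotation h² = Σλ², so λ_Fac3² = h² − (0.8174) = 0.862 − 0.8174 = 0.0446.
|λ| = √0.0446 = 0.2112.

0.21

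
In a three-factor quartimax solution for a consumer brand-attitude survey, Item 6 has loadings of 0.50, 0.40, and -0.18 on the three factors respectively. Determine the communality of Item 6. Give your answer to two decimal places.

0.44

h² = 0.50² + 0.40² + (-0.18)² = 0.2500 + 0.1600 + 0.0324 = 0.4424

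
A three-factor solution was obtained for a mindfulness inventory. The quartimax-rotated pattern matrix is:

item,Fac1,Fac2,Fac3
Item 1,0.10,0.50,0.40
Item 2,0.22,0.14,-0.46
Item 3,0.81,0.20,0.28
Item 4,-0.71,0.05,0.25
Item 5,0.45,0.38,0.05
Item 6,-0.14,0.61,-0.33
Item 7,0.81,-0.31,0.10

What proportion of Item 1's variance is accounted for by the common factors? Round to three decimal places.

0.420

h² = 0.10² + 0.50² + 0.40² = 0.0100 + 0.2500 + 0.1600 = 0.4200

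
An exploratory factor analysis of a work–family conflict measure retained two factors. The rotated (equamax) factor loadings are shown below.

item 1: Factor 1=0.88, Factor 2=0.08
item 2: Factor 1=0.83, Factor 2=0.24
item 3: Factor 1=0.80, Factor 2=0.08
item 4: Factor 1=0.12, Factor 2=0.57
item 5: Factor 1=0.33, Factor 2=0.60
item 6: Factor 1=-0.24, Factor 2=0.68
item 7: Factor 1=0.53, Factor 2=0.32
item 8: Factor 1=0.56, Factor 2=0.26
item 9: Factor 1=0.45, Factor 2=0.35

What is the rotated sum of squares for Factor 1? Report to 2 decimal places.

3.08

SS loadings for Factor 1 = 0.88² + 0.83² + 0.80² + 0.12² + 0.33² + (-0.24)² + 0.53² + 0.56² + 0.45² = 0.7744 + 0.6889 + 0.6400 + 0.0144 + 0.1089 + 0.0576 + 0.2809 + 0.3136 + 0.2025 = 3.0812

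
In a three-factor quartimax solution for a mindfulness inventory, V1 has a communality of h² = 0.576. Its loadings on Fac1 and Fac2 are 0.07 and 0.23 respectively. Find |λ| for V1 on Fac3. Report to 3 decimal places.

0.720

Under orthogonal rotation h² = Σλ², so λ_Fac3² = h² − (0.0578) = 0.576 − 0.0578 = 0.5182.
|λ| = √0.5182 = 0.7199.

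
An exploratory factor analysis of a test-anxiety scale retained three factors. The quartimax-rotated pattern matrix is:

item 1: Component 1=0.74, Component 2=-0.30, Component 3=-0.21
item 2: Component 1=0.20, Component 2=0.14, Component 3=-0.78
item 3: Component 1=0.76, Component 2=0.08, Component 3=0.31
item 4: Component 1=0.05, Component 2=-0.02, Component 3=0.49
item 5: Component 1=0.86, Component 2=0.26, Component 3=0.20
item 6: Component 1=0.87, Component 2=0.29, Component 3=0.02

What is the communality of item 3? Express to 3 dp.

h² = 0.76² + 0.08² + 0.31² = 0.5776 + 0.0064 + 0.0961 = 0.6801

0.680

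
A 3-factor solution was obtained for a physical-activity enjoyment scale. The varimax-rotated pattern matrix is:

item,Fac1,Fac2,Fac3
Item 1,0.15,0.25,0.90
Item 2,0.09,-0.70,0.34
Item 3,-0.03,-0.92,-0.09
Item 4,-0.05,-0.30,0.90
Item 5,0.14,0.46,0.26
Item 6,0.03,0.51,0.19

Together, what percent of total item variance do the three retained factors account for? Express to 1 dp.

Communalities: 0.8950, 0.6137, 0.8554, 0.9025, 0.2988, 0.2971; Σh² = 3.8625.
Total variance with 6 standardized items is 6, so the solution explains 3.8625/6 = 0.6437 = 64.38%.

64.4%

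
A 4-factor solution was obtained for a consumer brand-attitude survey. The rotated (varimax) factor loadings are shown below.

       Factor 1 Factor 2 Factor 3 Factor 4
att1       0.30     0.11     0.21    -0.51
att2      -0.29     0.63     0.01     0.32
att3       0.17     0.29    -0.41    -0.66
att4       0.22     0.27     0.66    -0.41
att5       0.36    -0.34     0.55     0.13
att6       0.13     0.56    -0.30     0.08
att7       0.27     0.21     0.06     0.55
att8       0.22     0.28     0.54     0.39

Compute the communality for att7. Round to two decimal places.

0.42

h² = 0.27² + 0.21² + 0.06² + 0.55² = 0.0729 + 0.0441 + 0.0036 + 0.3025 = 0.4231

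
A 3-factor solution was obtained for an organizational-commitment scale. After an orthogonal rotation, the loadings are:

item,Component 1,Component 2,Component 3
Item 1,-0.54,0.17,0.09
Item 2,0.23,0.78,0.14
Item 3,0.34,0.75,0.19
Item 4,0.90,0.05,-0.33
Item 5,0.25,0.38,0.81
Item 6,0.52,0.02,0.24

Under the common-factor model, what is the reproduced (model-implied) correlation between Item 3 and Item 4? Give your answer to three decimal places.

r̂ = Σ λ_i·λ_j across factors = (0.34)(0.90) + (0.75)(0.05) + (0.19)(-0.33)
  = +0.3060 +0.0375 -0.0627 = 0.2808

0.281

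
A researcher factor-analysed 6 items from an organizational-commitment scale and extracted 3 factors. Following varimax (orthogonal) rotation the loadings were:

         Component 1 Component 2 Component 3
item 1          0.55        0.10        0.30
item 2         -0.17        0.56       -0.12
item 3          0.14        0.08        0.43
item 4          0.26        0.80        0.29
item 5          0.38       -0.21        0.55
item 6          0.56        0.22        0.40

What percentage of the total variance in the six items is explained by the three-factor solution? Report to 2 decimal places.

46.25%

SS loadings by factor: 0.8766, 1.0625, 0.8359; total = 2.7750.
Total variance with 6 standardized items is 6, so the solution explains 2.7750/6 = 0.4625 = 46.25%.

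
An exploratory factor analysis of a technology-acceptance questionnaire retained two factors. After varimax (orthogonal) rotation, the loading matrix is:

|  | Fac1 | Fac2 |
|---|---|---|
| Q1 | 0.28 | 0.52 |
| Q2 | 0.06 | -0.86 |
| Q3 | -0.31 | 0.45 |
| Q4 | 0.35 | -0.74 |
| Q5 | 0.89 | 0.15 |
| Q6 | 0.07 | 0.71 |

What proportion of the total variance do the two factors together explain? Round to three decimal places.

Communalities: 0.3488, 0.7432, 0.2986, 0.6701, 0.8146, 0.5090; Σh² = 3.3843.
Total variance with 6 standardized items is 6, so the solution explains 3.3843/6 = 0.5641.

0.564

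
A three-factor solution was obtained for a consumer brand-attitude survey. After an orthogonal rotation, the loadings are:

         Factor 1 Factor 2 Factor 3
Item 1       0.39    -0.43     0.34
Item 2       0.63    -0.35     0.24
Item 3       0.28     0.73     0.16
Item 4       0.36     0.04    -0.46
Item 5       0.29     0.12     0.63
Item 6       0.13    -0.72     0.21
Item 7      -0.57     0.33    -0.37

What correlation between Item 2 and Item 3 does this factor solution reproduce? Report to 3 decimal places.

r̂ = Σ λ_i·λ_j across factors = (0.63)(0.28) + (-0.35)(0.73) + (0.24)(0.16)
  = +0.1764 -0.2555 +0.0384 = -0.0407

-0.041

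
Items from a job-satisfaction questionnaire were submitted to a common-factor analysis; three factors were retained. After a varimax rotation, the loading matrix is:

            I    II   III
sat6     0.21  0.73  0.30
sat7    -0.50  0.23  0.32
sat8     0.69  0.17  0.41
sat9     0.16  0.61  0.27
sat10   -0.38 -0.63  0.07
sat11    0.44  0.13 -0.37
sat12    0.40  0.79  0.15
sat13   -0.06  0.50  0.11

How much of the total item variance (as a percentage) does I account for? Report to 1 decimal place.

SS loadings for I = 0.21² + (-0.50)² + 0.69² + 0.16² + (-0.38)² + 0.44² + 0.40² + (-0.06)² = 1.2974
With 8 standardized items, total variance = 8. Proportion = 1.2974/8 = 0.1622 → 16.22%.

16.2%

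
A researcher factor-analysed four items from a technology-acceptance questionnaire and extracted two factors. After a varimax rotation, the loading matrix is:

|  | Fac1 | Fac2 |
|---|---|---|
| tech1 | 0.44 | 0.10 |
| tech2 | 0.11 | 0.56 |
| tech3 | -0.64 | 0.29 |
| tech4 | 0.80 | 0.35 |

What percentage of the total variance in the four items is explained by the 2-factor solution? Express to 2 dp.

Communalities: 0.2036, 0.3257, 0.4937, 0.7625; Σh² = 1.7855.
Total variance with 4 standardized items is 4, so the solution explains 1.7855/4 = 0.4464 = 44.64%.

44.64%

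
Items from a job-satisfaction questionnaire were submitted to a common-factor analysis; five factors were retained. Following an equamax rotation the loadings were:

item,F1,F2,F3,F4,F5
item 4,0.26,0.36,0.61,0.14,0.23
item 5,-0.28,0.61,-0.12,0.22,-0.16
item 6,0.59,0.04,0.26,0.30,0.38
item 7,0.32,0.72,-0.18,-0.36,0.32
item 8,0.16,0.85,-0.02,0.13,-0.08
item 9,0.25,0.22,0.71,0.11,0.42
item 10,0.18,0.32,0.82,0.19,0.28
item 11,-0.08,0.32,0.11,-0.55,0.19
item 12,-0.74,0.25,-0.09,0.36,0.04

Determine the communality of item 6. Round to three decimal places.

0.652

h² = 0.59² + 0.04² + 0.26² + 0.30² + 0.38² = 0.3481 + 0.0016 + 0.0676 + 0.0900 + 0.1444 = 0.6517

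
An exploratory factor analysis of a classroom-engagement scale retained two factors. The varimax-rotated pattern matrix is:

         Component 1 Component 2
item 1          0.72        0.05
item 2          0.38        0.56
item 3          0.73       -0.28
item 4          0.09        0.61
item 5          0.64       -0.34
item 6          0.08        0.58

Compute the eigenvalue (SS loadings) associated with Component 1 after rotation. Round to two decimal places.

SS loadings for Component 1 = 0.72² + 0.38² + 0.73² + 0.09² + 0.64² + 0.08² = 0.5184 + 0.1444 + 0.5329 + 0.0081 + 0.4096 + 0.0064 = 1.6198

1.62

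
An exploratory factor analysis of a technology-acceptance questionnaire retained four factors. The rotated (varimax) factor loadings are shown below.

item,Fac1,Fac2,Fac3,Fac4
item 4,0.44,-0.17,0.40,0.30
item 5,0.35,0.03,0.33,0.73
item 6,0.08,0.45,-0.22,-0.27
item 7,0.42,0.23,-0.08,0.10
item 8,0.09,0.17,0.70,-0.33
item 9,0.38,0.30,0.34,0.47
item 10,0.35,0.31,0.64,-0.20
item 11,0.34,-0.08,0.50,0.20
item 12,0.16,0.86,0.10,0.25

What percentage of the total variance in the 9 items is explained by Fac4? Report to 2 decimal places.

SS loadings for Fac4 = 0.30² + 0.73² + (-0.27)² + 0.10² + (-0.33)² + 0.47² + (-0.20)² + 0.20² + 0.25² = 1.1781
With 9 standardized items, total variance = 9. Proportion = 1.1781/9 = 0.1309 → 13.09%.

13.09%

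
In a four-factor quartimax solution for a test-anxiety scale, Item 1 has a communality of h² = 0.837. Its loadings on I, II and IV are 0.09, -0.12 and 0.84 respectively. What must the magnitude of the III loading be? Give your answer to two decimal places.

0.33

Under orthogonal rotation h² = Σλ², so λ_III² = h² − (0.7281) = 0.837 − 0.7281 = 0.1089.
|λ| = √0.1089 = 0.3300.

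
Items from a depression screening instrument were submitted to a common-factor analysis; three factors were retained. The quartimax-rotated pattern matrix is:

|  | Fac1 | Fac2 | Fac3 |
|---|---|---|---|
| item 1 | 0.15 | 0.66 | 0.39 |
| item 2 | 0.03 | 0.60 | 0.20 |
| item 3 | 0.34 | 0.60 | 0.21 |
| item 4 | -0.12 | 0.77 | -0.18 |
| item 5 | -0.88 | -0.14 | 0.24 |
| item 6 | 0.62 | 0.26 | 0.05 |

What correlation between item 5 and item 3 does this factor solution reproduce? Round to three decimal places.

-0.333

r̂ = Σ λ_i·λ_j across factors = (-0.88)(0.34) + (-0.14)(0.60) + (0.24)(0.21)
  = -0.2992 -0.0840 +0.0504 = -0.3328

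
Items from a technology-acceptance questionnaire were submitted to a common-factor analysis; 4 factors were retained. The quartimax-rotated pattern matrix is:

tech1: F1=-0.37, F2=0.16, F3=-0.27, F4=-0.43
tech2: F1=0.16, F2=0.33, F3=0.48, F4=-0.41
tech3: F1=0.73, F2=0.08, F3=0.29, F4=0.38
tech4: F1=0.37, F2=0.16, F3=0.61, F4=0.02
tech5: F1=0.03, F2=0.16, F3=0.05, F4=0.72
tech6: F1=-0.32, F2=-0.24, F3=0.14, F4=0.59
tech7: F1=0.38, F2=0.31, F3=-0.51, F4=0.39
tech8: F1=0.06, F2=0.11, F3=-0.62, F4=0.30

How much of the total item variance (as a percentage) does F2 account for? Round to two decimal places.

4.47%

SS loadings for F2 = 0.16² + 0.33² + 0.08² + 0.16² + 0.16² + (-0.24)² + 0.31² + 0.11² = 0.3579
With 8 standardized items, total variance = 8. Proportion = 0.3579/8 = 0.0447 → 4.47%.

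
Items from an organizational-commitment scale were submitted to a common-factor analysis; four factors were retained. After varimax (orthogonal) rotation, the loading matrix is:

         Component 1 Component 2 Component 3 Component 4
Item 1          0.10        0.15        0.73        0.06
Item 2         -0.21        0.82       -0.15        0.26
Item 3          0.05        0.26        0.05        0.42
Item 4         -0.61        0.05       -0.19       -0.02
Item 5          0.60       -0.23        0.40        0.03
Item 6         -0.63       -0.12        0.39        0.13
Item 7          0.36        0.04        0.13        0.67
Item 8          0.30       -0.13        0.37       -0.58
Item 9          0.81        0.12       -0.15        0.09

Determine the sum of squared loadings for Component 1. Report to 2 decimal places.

2.06

SS loadings for Component 1 = 0.10² + (-0.21)² + 0.05² + (-0.61)² + 0.60² + (-0.63)² + 0.36² + 0.30² + 0.81² = 0.0100 + 0.0441 + 0.0025 + 0.3721 + 0.3600 + 0.3969 + 0.1296 + 0.0900 + 0.6561 = 2.0613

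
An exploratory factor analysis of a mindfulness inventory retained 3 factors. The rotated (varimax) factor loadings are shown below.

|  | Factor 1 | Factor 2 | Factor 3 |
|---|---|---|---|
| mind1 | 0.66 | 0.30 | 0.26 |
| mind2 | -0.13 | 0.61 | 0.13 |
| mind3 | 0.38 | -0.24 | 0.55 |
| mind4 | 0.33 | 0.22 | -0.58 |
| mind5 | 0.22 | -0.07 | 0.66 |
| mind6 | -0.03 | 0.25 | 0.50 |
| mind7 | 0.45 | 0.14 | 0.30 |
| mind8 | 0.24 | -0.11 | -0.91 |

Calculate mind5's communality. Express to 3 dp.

h² = 0.22² + (-0.07)² + 0.66² = 0.0484 + 0.0049 + 0.4356 = 0.4889

0.489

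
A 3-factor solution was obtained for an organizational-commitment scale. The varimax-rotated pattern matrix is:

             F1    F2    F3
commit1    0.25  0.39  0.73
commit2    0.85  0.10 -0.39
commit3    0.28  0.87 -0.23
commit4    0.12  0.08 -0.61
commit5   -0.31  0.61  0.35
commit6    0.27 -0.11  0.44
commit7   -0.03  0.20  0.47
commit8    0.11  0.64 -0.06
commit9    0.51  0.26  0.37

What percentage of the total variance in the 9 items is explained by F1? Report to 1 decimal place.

14.7%

SS loadings for F1 = 0.25² + 0.85² + 0.28² + 0.12² + (-0.31)² + 0.27² + (-0.03)² + 0.11² + 0.51² = 1.3199
With 9 standardized items, total variance = 9. Proportion = 1.3199/9 = 0.1467 → 14.67%.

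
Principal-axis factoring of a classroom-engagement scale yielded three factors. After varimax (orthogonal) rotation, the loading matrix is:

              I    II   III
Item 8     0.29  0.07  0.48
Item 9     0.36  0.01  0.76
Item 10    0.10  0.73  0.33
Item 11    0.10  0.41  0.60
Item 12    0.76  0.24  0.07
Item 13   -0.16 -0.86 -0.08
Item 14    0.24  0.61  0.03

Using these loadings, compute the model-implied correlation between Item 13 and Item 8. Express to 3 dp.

-0.145

r̂ = Σ λ_i·λ_j across factors = (-0.16)(0.29) + (-0.86)(0.07) + (-0.08)(0.48)
  = -0.0464 -0.0602 -0.0384 = -0.1450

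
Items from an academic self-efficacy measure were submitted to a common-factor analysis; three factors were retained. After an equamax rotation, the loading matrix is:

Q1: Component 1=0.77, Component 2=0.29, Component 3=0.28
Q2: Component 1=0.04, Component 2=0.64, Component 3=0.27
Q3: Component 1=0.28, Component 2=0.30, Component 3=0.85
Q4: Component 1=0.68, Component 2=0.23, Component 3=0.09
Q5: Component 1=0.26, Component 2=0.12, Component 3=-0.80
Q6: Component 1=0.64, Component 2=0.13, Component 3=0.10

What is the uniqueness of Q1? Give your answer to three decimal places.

h² = 0.77² + 0.29² + 0.28² = 0.5929 + 0.0841 + 0.0784 = 0.7554
Uniqueness u² = 1 − h² = 1 − 0.7554 = 0.2446

0.245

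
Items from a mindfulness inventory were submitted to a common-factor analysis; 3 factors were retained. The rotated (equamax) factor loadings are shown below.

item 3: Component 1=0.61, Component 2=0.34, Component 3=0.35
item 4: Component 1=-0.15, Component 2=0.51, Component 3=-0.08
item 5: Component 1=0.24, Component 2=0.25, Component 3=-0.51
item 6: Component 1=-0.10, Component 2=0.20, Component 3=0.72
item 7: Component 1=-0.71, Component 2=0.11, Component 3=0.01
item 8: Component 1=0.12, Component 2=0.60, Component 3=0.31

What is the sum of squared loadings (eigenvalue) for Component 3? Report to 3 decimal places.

1.004

SS loadings for Component 3 = 0.35² + (-0.08)² + (-0.51)² + 0.72² + 0.01² + 0.31² = 0.1225 + 0.0064 + 0.2601 + 0.5184 + 0.0001 + 0.0961 = 1.0036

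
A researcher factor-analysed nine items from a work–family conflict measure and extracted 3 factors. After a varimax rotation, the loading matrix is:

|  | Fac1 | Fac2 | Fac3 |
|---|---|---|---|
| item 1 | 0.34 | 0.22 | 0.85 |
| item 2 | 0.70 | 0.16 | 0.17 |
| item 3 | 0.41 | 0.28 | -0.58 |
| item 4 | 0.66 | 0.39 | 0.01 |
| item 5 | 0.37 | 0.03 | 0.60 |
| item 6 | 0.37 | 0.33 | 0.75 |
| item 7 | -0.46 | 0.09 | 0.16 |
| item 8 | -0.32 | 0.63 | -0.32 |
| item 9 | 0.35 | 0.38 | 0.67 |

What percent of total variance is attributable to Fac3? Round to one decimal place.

28.7%

SS loadings for Fac3 = 0.85² + 0.17² + (-0.58)² + 0.01² + 0.60² + 0.75² + 0.16² + (-0.32)² + 0.67² = 2.5873
With 9 standardized items, total variance = 9. Proportion = 2.5873/9 = 0.2875 → 28.75%.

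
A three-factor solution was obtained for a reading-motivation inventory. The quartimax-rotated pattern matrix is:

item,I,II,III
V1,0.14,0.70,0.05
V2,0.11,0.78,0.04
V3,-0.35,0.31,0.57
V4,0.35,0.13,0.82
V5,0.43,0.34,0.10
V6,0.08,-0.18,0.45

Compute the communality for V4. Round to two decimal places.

0.81

h² = 0.35² + 0.13² + 0.82² = 0.1225 + 0.0169 + 0.6724 = 0.8118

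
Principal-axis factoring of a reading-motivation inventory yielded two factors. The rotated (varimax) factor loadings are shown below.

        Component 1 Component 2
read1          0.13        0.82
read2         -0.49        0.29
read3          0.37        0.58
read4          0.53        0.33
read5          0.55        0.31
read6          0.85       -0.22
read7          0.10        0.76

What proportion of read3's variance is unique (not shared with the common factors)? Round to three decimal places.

0.527

h² = 0.37² + 0.58² = 0.1369 + 0.3364 = 0.4733
Uniqueness u² = 1 − h² = 1 − 0.4733 = 0.5267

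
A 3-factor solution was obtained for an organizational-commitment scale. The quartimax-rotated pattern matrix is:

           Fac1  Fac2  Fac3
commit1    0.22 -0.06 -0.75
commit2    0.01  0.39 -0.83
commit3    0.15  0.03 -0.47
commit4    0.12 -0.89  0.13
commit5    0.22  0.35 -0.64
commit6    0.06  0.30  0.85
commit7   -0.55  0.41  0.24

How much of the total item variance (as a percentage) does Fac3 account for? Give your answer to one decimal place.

38.3%

SS loadings for Fac3 = (-0.75)² + (-0.83)² + (-0.47)² + 0.13² + (-0.64)² + 0.85² + 0.24² = 2.6789
With 7 standardized items, total variance = 7. Proportion = 2.6789/7 = 0.3827 → 38.27%.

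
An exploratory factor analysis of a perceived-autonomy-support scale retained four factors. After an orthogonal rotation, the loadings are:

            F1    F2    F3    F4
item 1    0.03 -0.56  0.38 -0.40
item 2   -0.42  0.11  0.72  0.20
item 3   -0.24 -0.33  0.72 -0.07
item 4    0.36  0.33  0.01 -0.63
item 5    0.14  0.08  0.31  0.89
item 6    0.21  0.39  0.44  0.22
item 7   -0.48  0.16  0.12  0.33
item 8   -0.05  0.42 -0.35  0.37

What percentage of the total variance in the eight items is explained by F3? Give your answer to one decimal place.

20.1%

SS loadings for F3 = 0.38² + 0.72² + 0.72² + 0.01² + 0.31² + 0.44² + 0.12² + (-0.35)² = 1.6079
With 8 standardized items, total variance = 8. Proportion = 1.6079/8 = 0.2010 → 20.10%.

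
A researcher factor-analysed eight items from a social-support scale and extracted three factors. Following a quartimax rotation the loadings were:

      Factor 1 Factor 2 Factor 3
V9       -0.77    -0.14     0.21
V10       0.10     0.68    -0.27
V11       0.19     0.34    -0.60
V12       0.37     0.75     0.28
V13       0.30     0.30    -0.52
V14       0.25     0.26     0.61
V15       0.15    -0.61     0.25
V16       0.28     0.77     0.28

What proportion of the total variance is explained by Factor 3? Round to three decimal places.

0.167

SS loadings for Factor 3 = 0.21² + (-0.27)² + (-0.60)² + 0.28² + (-0.52)² + 0.61² + 0.25² + 0.28² = 1.3388
Proportion of variance = 1.3388 / 8 = 0.1673.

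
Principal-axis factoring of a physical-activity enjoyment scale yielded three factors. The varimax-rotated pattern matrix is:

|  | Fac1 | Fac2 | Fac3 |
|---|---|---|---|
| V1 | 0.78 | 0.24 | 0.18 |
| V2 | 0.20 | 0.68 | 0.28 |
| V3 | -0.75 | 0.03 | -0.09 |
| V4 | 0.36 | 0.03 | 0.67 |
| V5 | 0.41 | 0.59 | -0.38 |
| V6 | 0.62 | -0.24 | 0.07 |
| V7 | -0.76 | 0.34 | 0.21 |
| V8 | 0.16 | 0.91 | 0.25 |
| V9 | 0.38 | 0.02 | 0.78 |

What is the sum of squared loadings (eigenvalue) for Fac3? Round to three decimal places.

1.432

SS loadings for Fac3 = 0.18² + 0.28² + (-0.09)² + 0.67² + (-0.38)² + 0.07² + 0.21² + 0.25² + 0.78² = 0.0324 + 0.0784 + 0.0081 + 0.4489 + 0.1444 + 0.0049 + 0.0441 + 0.0625 + 0.6084 = 1.4321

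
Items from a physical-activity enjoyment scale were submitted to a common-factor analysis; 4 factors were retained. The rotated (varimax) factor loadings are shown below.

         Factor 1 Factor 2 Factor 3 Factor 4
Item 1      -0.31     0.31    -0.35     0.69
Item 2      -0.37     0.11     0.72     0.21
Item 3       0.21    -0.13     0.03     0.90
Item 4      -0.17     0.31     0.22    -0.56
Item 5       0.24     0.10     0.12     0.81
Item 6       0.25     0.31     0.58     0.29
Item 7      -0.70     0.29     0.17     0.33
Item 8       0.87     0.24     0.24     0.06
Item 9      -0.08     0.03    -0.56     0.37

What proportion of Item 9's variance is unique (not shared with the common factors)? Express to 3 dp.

0.542

h² = (-0.08)² + 0.03² + (-0.56)² + 0.37² = 0.0064 + 0.0009 + 0.3136 + 0.1369 = 0.4578
Uniqueness u² = 1 − h² = 1 − 0.4578 = 0.5422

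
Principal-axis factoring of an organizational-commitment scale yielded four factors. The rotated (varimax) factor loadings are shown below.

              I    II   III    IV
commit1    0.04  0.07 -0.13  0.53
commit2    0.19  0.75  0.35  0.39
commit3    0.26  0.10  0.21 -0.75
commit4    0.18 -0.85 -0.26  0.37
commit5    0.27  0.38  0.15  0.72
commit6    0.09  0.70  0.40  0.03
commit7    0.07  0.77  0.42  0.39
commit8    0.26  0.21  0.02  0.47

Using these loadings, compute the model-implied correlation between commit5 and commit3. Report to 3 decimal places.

r̂ = Σ λ_i·λ_j across factors = (0.27)(0.26) + (0.38)(0.10) + (0.15)(0.21) + (0.72)(-0.75)
  = +0.0702 +0.0380 +0.0315 -0.5400 = -0.4003

-0.400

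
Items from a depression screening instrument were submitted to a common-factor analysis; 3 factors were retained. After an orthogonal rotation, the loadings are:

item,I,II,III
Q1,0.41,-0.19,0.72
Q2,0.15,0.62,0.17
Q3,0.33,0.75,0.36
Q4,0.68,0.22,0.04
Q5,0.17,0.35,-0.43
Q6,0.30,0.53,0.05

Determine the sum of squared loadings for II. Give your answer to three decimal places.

1.435

SS loadings for II = (-0.19)² + 0.62² + 0.75² + 0.22² + 0.35² + 0.53² = 0.0361 + 0.3844 + 0.5625 + 0.0484 + 0.1225 + 0.2809 = 1.4348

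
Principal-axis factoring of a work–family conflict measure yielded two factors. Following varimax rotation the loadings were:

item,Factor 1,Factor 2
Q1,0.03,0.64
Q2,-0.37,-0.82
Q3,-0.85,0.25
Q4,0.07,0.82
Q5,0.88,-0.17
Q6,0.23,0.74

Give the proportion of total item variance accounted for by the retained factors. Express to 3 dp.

SS loadings by factor: 1.6925, 2.3934; total = 4.0859.
Total variance with 6 standardized items is 6, so the solution explains 4.0859/6 = 0.6810.

0.681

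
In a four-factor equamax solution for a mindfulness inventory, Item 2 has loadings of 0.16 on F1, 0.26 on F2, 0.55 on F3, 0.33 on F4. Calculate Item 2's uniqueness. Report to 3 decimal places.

0.495

h² = 0.16² + 0.26² + 0.55² + 0.33² = 0.0256 + 0.0676 + 0.3025 + 0.1089 = 0.5046
Uniqueness u² = 1 − h² = 1 − 0.5046 = 0.4954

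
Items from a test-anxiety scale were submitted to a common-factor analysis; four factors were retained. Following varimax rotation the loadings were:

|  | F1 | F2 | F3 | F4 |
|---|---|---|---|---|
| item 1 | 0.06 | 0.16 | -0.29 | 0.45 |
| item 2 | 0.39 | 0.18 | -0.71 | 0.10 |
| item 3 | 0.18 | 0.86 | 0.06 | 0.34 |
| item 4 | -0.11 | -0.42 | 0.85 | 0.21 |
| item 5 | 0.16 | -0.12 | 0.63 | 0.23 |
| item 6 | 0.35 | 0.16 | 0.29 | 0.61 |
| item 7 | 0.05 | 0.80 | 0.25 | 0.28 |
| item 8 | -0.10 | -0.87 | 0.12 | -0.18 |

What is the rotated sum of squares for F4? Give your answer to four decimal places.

SS loadings for F4 = 0.45² + 0.10² + 0.34² + 0.21² + 0.23² + 0.61² + 0.28² + (-0.18)² = 0.2025 + 0.0100 + 0.1156 + 0.0441 + 0.0529 + 0.3721 + 0.0784 + 0.0324 = 0.9080

0.9080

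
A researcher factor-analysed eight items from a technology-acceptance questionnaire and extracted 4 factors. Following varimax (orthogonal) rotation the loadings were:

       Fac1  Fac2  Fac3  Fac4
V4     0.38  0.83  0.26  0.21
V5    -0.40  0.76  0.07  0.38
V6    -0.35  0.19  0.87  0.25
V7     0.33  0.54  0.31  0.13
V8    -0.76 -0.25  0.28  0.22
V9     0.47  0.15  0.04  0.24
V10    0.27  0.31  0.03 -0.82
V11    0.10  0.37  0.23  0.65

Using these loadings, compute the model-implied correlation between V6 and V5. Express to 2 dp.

r̂ = Σ λ_i·λ_j across factors = (-0.35)(-0.40) + (0.19)(0.76) + (0.87)(0.07) + (0.25)(0.38)
  = +0.1400 +0.1444 +0.0609 +0.0950 = 0.4403

0.44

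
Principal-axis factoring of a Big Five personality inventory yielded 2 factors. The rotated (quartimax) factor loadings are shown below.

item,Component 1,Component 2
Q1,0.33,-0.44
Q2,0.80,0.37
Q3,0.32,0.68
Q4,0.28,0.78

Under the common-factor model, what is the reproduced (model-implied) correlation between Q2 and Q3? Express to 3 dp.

0.508

r̂ = Σ λ_i·λ_j across factors = (0.80)(0.32) + (0.37)(0.68)
  = +0.2560 +0.2516 = 0.5076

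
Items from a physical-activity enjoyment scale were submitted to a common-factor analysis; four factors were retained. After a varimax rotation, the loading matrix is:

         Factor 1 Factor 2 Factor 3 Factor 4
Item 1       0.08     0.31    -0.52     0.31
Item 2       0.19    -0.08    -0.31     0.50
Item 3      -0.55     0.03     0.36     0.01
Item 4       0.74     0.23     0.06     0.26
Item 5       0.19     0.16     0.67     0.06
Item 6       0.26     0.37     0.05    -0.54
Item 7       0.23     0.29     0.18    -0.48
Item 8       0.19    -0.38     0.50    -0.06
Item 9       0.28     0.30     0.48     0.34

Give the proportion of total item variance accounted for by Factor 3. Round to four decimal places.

0.1627

SS loadings for Factor 3 = (-0.52)² + (-0.31)² + 0.36² + 0.06² + 0.67² + 0.05² + 0.18² + 0.50² + 0.48² = 1.4639
Proportion of variance = 1.4639 / 9 = 0.1627.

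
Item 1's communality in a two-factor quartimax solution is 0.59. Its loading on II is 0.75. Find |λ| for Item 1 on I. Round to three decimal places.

0.166

Under orthogonal rotation h² = Σλ², so λ_I² = h² − (0.5625) = 0.59 − 0.5625 = 0.0275.
|λ| = √0.0275 = 0.1658.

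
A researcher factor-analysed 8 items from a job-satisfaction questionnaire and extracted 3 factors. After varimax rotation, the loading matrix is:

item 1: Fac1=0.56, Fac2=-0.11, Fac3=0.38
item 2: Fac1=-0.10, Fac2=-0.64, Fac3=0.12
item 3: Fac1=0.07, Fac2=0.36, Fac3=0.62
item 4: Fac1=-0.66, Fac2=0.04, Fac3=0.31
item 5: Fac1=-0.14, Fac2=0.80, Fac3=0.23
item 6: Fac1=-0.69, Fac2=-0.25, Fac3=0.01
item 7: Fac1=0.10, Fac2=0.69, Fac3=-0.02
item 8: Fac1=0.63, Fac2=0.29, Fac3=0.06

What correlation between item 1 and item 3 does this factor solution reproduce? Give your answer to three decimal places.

0.235

r̂ = Σ λ_i·λ_j across factors = (0.56)(0.07) + (-0.11)(0.36) + (0.38)(0.62)
  = +0.0392 -0.0396 +0.2356 = 0.2352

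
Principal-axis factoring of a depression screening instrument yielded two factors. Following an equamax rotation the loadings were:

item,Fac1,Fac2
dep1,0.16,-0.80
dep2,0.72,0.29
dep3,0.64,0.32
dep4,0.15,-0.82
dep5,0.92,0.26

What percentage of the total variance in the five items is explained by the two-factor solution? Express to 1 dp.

Communalities: 0.6656, 0.6025, 0.5120, 0.6949, 0.9140; Σh² = 3.3890.
Total variance with 5 standardized items is 5, so the solution explains 3.3890/5 = 0.6778 = 67.78%.

67.8%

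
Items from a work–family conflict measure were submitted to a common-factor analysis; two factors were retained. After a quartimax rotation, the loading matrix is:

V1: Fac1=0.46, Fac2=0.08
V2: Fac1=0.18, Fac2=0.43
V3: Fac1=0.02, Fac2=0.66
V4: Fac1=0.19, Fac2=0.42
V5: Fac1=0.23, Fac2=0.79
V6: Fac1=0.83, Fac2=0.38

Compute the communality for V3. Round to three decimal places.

0.436

h² = 0.02² + 0.66² = 0.0004 + 0.4356 = 0.4360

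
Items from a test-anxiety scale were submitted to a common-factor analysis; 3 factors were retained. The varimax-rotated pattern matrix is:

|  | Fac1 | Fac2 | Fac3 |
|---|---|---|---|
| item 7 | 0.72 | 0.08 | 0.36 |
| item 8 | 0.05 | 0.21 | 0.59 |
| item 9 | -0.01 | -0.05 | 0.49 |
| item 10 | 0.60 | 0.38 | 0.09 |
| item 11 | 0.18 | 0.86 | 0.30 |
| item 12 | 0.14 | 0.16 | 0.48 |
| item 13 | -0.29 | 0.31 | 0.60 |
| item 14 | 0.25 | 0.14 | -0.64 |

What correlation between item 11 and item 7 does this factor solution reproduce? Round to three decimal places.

r̂ = Σ λ_i·λ_j across factors = (0.18)(0.72) + (0.86)(0.08) + (0.30)(0.36)
  = +0.1296 +0.0688 +0.1080 = 0.3064

0.306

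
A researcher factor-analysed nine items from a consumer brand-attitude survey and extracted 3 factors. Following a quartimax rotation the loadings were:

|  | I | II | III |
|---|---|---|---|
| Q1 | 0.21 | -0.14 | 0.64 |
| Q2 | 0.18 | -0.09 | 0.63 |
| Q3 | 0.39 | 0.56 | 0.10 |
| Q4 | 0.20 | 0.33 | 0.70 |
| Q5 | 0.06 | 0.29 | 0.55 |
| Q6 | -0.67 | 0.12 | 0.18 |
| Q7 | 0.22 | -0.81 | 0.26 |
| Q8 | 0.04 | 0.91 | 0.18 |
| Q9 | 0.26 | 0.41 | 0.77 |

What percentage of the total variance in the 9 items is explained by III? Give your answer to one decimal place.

25.9%

SS loadings for III = 0.64² + 0.63² + 0.10² + 0.70² + 0.55² + 0.18² + 0.26² + 0.18² + 0.77² = 2.3343
With 9 standardized items, total variance = 9. Proportion = 2.3343/9 = 0.2594 → 25.94%.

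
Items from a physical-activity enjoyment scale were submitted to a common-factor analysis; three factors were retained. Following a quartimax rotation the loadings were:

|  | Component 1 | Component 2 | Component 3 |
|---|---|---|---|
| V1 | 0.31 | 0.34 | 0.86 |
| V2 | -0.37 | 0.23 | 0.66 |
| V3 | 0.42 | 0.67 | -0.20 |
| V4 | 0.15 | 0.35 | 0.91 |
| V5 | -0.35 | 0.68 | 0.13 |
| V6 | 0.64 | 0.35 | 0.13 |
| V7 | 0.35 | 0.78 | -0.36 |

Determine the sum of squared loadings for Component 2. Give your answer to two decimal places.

1.93

SS loadings for Component 2 = 0.34² + 0.23² + 0.67² + 0.35² + 0.68² + 0.35² + 0.78² = 0.1156 + 0.0529 + 0.4489 + 0.1225 + 0.4624 + 0.1225 + 0.6084 = 1.9332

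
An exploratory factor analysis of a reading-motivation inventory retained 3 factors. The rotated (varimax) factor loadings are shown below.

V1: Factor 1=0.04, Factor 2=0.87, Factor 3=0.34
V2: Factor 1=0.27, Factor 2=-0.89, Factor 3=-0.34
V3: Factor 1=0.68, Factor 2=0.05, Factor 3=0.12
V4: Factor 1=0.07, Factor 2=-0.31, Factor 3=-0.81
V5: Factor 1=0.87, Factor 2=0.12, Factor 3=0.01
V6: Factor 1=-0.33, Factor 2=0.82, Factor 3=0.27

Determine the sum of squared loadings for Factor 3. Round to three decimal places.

SS loadings for Factor 3 = 0.34² + (-0.34)² + 0.12² + (-0.81)² + 0.01² + 0.27² = 0.1156 + 0.1156 + 0.0144 + 0.6561 + 0.0001 + 0.0729 = 0.9747

0.975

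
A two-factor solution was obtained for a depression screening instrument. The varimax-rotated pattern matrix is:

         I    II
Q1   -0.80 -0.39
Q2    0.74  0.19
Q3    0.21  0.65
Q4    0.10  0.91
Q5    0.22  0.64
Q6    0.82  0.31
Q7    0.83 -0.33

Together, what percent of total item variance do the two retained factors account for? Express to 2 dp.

67.21%

SS loadings by factor: 2.6514, 2.0534; total = 4.7048.
Total variance with 7 standardized items is 7, so the solution explains 4.7048/7 = 0.6721 = 67.21%.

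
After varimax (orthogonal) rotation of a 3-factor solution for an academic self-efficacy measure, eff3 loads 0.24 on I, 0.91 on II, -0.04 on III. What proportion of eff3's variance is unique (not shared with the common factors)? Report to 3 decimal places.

h² = 0.24² + 0.91² + (-0.04)² = 0.0576 + 0.8281 + 0.0016 = 0.8873
Uniqueness u² = 1 − h² = 1 − 0.8873 = 0.1127

0.113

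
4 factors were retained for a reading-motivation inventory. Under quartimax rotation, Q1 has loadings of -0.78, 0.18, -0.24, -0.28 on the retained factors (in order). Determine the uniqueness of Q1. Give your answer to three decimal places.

0.223

h² = (-0.78)² + 0.18² + (-0.24)² + (-0.28)² = 0.6084 + 0.0324 + 0.0576 + 0.0784 = 0.7768
Uniqueness u² = 1 − h² = 1 − 0.7768 = 0.2232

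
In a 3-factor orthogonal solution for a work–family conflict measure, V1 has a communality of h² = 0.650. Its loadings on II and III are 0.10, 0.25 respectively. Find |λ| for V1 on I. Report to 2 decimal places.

Under orthogonal rotation h² = Σλ², so λ_I² = h² − (0.0725) = 0.650 − 0.0725 = 0.5775.
|λ| = √0.5775 = 0.7599.

0.76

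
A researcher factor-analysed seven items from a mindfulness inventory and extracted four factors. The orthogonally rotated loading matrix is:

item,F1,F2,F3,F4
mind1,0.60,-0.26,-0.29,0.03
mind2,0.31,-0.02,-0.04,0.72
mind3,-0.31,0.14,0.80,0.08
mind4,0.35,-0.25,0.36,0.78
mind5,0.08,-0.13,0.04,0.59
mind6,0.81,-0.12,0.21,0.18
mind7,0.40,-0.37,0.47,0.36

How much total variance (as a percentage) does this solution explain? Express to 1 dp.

SS loadings by factor: 1.4972, 0.3183, 1.1219, 1.6442; total = 4.5816.
Total variance with 7 standardized items is 7, so the solution explains 4.5816/7 = 0.6545 = 65.45%.

65.5%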